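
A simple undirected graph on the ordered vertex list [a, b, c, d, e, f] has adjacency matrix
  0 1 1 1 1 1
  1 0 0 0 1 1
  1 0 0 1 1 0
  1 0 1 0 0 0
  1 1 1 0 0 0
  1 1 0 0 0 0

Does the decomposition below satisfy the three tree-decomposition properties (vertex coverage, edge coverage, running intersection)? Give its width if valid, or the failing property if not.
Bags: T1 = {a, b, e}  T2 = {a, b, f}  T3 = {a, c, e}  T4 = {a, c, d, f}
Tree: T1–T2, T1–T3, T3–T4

A tree decomposition must satisfy three properties: every vertex lies in some bag; for every edge, both endpoints lie together in some bag; and for every vertex, the bags containing it form a connected subtree. Here bags containing vertex f are not connected in the tree, so the decomposition is invalid.

No — bags containing vertex f are not connected in the tree.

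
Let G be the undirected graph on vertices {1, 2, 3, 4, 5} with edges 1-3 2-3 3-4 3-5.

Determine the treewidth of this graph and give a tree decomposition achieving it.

Every bag has size at most 2, so the width is 2 − 1 = 1 and tw(G) ≤ 1. Since G has at least one edge (e.g. 3–5), it is not an edgeless graph, so tw(G) ≥ 1. Combining the bounds, tw(G) = 1.

Treewidth 1.
Bags: B1 = {3, 5}  B2 = {2, 3}  B3 = {3, 4}  B4 = {1, 3}
Tree: B1–B2, B2–B3, B2–B4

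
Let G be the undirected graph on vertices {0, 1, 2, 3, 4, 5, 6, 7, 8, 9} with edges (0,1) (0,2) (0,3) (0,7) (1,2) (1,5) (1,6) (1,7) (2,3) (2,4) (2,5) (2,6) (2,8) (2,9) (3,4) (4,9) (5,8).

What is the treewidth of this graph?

A width-2 tree decomposition is:
Bags: B1 = {0, 1, 2}  B2 = {0, 2, 3}  B3 = {1, 2, 5}  B4 = {0, 1, 7}  B5 = {2, 3, 4}  B6 = {1, 2, 6}  B7 = {2, 4, 9}  B8 = {2, 5, 8}
Tree: B1–B2, B1–B3, B1–B4, B2–B5, B1–B6, B5–B7, B3–B8
Every bag has size at most 3, so the width is 3 − 1 = 2 and tw(G) ≤ 2. For the lower bound, the 3 vertices {0, 1, 2} are pairwise adjacent, and any tree decomposition puts a clique entirely inside one bag — forcing width ≥ 2. The upper and lower bounds meet at 2, so that is the treewidth.

2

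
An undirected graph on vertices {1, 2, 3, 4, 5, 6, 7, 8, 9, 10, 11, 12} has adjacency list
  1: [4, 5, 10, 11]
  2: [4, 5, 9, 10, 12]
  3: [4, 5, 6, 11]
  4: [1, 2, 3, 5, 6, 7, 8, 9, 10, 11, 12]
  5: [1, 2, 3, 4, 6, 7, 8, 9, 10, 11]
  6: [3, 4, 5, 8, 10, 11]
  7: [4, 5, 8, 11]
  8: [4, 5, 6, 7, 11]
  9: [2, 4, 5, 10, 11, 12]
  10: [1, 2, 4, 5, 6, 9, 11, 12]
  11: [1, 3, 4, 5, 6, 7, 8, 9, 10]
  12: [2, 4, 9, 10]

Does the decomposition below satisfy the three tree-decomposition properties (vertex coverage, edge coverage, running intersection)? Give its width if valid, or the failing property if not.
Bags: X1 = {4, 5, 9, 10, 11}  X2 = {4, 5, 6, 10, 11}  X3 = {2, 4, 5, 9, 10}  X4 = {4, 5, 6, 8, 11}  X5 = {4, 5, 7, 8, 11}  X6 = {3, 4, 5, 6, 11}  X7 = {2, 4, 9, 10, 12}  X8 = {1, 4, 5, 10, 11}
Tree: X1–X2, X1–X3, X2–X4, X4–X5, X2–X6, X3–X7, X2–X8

Vertex coverage: the bags together contain {1, 2, 3, 4, 5, 6, 7, 8, 9, 10, 11, 12}, the full vertex set. Edge coverage: each edge of G has both endpoints in at least one bag. Running intersection: for every vertex, the bags containing it form a connected subtree. All three properties hold, so this is a valid tree decomposition of width max|bag| − 1 = 4, and hence tw(G) ≤ 4.

Yes; width 4.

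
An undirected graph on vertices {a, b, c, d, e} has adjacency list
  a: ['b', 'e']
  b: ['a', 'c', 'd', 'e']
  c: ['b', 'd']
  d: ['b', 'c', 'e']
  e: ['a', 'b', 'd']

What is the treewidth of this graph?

A width-2 tree decomposition is:
Bags: B1 = {b, c, d}  B2 = {b, d, e}  B3 = {a, b, e}
Tree: B1–B2, B2–B3
Every bag has size at most 3, so the width is 3 − 1 = 2 and tw(G) ≤ 2. For the lower bound, the 3 vertices {b, d, e} are pairwise adjacent, and any tree decomposition puts a clique entirely inside one bag — forcing width ≥ 2. Therefore the treewidth is 2.

2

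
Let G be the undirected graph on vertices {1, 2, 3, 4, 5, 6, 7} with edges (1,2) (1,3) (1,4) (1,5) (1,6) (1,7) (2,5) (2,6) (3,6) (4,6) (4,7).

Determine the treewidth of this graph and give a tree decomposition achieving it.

Every bag has size at most 3, so the width is 3 − 1 = 2 and tw(G) ≤ 2. On the other hand G contains the 3-clique {1, 2, 5}. A clique must lie in a single bag of any decomposition, so no decomposition can have width below 2. Combining the bounds, tw(G) = 2.

Treewidth 2.
One such decomposition:
Bags: B1 = {1, 4, 6}  B2 = {1, 2, 6}  B3 = {1, 3, 6}  B4 = {1, 4, 7}  B5 = {1, 2, 5}
Tree: B1–B2, B1–B3, B1–B4, B2–B5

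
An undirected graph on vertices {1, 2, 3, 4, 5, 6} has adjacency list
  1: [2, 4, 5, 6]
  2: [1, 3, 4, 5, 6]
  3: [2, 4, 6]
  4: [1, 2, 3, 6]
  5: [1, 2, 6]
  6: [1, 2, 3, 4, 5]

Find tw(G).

3

A width-3 tree decomposition is:
Bags: B1 = {1, 2, 4, 6}  B2 = {1, 2, 5, 6}  B3 = {2, 3, 4, 6}
Tree: B1–B2, B1–B3
Each bag holds 4 vertices, so the decomposition has width 3, which upper-bounds the treewidth. For the lower bound, the 4 vertices {1, 2, 4, 6} are pairwise adjacent, and any tree decomposition puts a clique entirely inside one bag — forcing width ≥ 3. Combining the bounds, tw(G) = 3.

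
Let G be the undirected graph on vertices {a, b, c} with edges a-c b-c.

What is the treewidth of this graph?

A width-1 tree decomposition is:
Bags: B1 = {a, c}  B2 = {b, c}
Tree: B1–B2
Each bag holds 2 vertices, so the decomposition has width 1, which upper-bounds the treewidth. Any graph with an edge has treewidth ≥ 1, and G has the edge a–c. The upper and lower bounds meet at 1, so that is the treewidth.

1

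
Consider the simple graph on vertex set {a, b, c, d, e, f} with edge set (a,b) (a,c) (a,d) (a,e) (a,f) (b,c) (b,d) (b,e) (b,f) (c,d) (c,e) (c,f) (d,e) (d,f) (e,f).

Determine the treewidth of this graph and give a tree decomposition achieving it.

Treewidth 5.
One optimal decomposition is:
Bags: B1 = {a, b, c, d, e, f}
Tree: (single bag)

With just one bag of size 6, the width is 6 − 1 = 5, so tw(G) ≤ 5. On the other hand G contains the 6-clique {a, b, c, d, e, f}. A clique must lie in a single bag of any decomposition, so no decomposition can have width below 5. The upper and lower bounds meet at 5, so that is the treewidth.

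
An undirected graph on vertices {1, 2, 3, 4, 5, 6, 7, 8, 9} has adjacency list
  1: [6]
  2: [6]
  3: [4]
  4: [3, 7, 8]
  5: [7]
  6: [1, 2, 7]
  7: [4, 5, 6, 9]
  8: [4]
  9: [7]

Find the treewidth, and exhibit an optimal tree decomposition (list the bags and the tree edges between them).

Treewidth 1.
One optimal decomposition is:
Bags: B1 = {4, 7}  B2 = {6, 7}  B3 = {3, 4}  B4 = {1, 6}  B5 = {2, 6}  B6 = {5, 7}  B7 = {7, 9}  B8 = {4, 8}
Tree: B1–B2, B1–B3, B2–B4, B2–B5, B1–B6, B6–B7, B1–B8

Each bag holds 2 vertices, so the decomposition has width 1, which upper-bounds the treewidth. Since G has at least one edge (e.g. 4–7), it is not an edgeless graph, so tw(G) ≥ 1. Combining the bounds, tw(G) = 1.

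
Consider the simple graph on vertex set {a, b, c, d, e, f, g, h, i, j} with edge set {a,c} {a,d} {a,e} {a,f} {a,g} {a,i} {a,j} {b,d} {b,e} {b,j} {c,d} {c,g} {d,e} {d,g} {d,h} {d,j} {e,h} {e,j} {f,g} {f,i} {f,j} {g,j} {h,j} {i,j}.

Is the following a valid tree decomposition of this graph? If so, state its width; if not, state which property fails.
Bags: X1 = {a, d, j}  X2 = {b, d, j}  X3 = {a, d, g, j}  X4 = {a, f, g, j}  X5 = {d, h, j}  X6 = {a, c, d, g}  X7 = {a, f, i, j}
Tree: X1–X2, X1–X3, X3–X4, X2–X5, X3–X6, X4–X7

No — vertex e appears in no bag.

A tree decomposition must satisfy three properties: every vertex lies in some bag; for every edge, both endpoints lie together in some bag; and for every vertex, the bags containing it form a connected subtree. Here vertex e appears in no bag, so the decomposition is invalid.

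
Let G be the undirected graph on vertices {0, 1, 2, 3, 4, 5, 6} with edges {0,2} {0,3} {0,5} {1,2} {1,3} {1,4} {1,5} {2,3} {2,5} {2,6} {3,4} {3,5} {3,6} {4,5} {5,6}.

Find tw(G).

A width-3 tree decomposition is:
Bags: B1 = {1, 2, 3, 5}  B2 = {2, 3, 5, 6}  B3 = {1, 3, 4, 5}  B4 = {0, 2, 3, 5}
Tree: B1–B2, B1–B3, B1–B4
The largest bag has 4 vertices, giving width 3; this decomposition certifies tw(G) ≤ 3. For the lower bound, the 4 vertices {0, 2, 3, 5} are pairwise adjacent, and any tree decomposition puts a clique entirely inside one bag — forcing width ≥ 3. Hence tw(G) = 3 exactly.

3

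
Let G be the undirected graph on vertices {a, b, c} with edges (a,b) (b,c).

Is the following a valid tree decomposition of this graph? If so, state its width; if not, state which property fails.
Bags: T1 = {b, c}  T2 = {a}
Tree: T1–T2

A tree decomposition must satisfy three properties: every vertex lies in some bag; for every edge, both endpoints lie together in some bag; and for every vertex, the bags containing it form a connected subtree. Here edge (b,a) lies in no bag, so the decomposition is invalid.

No — edge (b,a) lies in no bag.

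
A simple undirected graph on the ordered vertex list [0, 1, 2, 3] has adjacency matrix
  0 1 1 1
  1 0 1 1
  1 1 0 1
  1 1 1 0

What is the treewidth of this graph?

A width-3 tree decomposition is:
Bags: B1 = {0, 1, 2, 3}
Tree: (single bag)
A single bag containing all 4 vertices is trivially a valid decomposition of width 3. For the lower bound, the 4 vertices {0, 1, 2, 3} are pairwise adjacent, and any tree decomposition puts a clique entirely inside one bag — forcing width ≥ 3. Therefore the treewidth is 3.

3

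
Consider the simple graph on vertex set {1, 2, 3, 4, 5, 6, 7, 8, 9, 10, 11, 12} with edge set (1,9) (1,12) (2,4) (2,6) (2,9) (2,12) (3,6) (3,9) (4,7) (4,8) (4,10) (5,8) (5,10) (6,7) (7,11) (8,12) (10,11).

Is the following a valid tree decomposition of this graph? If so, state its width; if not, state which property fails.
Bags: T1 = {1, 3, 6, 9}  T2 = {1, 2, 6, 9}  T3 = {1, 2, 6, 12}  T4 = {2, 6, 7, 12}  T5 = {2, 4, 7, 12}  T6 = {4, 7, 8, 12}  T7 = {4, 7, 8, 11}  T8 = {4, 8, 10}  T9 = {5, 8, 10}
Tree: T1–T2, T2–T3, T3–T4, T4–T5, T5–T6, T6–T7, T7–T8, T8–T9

A tree decomposition must satisfy three properties: every vertex lies in some bag; for every edge, both endpoints lie together in some bag; and for every vertex, the bags containing it form a connected subtree. Here edge (11,10) lies in no bag, so the decomposition is invalid.

No — edge (11,10) lies in no bag.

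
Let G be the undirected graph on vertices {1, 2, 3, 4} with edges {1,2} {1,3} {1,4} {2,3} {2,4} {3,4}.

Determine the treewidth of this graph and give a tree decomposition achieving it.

A single bag containing all 4 vertices is trivially a valid decomposition of width 3. On the other hand G contains the 4-clique {1, 2, 3, 4}. A clique must lie in a single bag of any decomposition, so no decomposition can have width below 3. The upper and lower bounds meet at 3, so that is the treewidth.

Treewidth 3.
Bags: B1 = {1, 2, 3, 4}
Tree: (single bag)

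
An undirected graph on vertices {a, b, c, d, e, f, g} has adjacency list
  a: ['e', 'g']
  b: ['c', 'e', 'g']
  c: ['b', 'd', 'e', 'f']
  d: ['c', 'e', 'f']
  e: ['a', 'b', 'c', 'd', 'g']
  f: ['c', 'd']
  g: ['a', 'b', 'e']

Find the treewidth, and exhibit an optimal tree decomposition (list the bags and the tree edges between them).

Treewidth 2.
One optimal decomposition is:
Bags: B1 = {a, e, g}  B2 = {b, e, g}  B3 = {b, c, e}  B4 = {c, d, e}  B5 = {c, d, f}
Tree: B1–B2, B2–B3, B3–B4, B4–B5

Each bag holds 3 vertices, so the decomposition has width 2, which upper-bounds the treewidth. Conversely, {c, d, e} is a clique of size 3, and the vertices of any clique must share a bag in every tree decomposition; so some bag has ≥ 3 vertices and tw(G) ≥ 2. Therefore the treewidth is 2.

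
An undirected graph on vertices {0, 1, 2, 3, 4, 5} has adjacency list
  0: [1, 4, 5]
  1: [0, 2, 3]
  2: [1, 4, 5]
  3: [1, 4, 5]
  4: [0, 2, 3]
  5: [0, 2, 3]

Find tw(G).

3

A width-3 tree decomposition is:
Bags: B1 = {0, 2, 3, 5}  B2 = {0, 1, 2, 3}  B3 = {0, 2, 3, 4}
Tree: B1–B2, B2–B3
Each bag holds 4 vertices, so the decomposition has width 3, which upper-bounds the treewidth. For the lower bound: the 4 vertex sets {2,5}, {1,3}, {0}, {4} are disjoint, each induces a connected subgraph, and every pair is joined by at least one edge of G. Contracting each set to a single vertex therefore yields K_{4} as a minor, and since treewidth is minor-monotone, tw(G) ≥ tw(K_{4}) = 3. The upper and lower bounds meet at 3, so that is the treewidth.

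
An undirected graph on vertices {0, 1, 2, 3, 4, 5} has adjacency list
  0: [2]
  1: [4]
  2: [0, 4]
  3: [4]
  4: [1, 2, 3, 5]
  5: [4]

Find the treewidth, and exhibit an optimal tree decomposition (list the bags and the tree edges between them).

Each bag holds 2 vertices, so the decomposition has width 1, which upper-bounds the treewidth. G has an edge, so its treewidth is at least 1. The upper and lower bounds meet at 1, so that is the treewidth.

Treewidth 1.
One such decomposition:
Bags: B1 = {2, 4}  B2 = {4, 5}  B3 = {0, 2}  B4 = {3, 4}  B5 = {1, 4}
Tree: B1–B2, B1–B3, B2–B4, B1–B5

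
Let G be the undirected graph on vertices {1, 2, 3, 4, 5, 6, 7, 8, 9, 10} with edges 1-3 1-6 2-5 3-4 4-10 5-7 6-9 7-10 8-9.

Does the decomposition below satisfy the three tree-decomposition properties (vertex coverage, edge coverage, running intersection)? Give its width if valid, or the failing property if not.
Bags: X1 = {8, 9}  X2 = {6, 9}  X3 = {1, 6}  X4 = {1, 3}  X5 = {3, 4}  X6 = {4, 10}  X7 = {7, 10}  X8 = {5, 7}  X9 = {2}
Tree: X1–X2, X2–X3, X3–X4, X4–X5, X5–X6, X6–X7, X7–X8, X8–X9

A tree decomposition must satisfy three properties: every vertex lies in some bag; for every edge, both endpoints lie together in some bag; and for every vertex, the bags containing it form a connected subtree. Here edge (5,2) lies in no bag, so the decomposition is invalid.

No — edge (5,2) lies in no bag.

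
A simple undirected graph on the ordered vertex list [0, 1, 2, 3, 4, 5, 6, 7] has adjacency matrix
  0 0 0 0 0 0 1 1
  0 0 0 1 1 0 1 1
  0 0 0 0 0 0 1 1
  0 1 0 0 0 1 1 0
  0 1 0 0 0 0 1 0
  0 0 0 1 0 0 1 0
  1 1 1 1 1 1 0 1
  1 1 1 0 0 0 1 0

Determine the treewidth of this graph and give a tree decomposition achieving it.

Treewidth 2.
Bags: B1 = {1, 3, 6}  B2 = {1, 6, 7}  B3 = {2, 6, 7}  B4 = {3, 5, 6}  B5 = {0, 6, 7}  B6 = {1, 4, 6}
Tree: B1–B2, B2–B3, B1–B4, B2–B5, B1–B6

Each bag holds 3 vertices, so the decomposition has width 2, which upper-bounds the treewidth. Conversely, {0, 6, 7} is a clique of size 3, and the vertices of any clique must share a bag in every tree decomposition; so some bag has ≥ 3 vertices and tw(G) ≥ 2. The upper and lower bounds meet at 2, so that is the treewidth.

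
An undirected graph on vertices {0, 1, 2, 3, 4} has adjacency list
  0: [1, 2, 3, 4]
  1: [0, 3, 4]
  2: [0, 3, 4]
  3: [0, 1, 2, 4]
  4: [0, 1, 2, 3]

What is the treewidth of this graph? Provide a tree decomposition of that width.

Each bag holds 4 vertices, so the decomposition has width 3, which upper-bounds the treewidth. On the other hand G contains the 4-clique {0, 1, 3, 4}. A clique must lie in a single bag of any decomposition, so no decomposition can have width below 3. Hence tw(G) = 3 exactly.

Treewidth 3.
Bags: B1 = {0, 1, 3, 4}  B2 = {0, 2, 3, 4}
Tree: B1–B2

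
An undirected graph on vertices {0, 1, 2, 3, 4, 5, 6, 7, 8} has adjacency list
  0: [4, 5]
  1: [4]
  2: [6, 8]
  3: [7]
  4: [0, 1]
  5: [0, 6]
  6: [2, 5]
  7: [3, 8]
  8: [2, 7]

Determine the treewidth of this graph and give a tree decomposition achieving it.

Treewidth 1.
One optimal decomposition is:
Bags: B1 = {3, 7}  B2 = {7, 8}  B3 = {2, 8}  B4 = {2, 6}  B5 = {5, 6}  B6 = {0, 5}  B7 = {0, 4}  B8 = {1, 4}
Tree: B1–B2, B2–B3, B3–B4, B4–B5, B5–B6, B6–B7, B7–B8

Every bag has size at most 2, so the width is 2 − 1 = 1 and tw(G) ≤ 1. Any graph with an edge has treewidth ≥ 1, and G has the edge 3–7. Hence tw(G) = 1 exactly.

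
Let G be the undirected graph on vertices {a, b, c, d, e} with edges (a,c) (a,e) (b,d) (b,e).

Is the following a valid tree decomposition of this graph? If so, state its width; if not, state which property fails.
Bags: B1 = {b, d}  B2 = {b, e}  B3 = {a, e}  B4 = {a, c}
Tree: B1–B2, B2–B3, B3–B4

Yes; width 1.

Checking the three conditions: (i) the bags cover all of {a, b, c, d, e}; (ii) for each edge, some bag contains both endpoints; (iii) the bags containing any fixed vertex form a subtree. All hold, so the decomposition is valid with width 2 − 1 = 1.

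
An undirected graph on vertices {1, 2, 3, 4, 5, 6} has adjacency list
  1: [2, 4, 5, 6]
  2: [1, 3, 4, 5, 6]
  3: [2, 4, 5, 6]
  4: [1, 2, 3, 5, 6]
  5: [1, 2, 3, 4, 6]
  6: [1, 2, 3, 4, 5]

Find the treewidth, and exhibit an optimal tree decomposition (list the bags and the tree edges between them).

Each bag holds 5 vertices, so the decomposition has width 4, which upper-bounds the treewidth. For the lower bound, the 5 vertices {1, 2, 4, 5, 6} are pairwise adjacent, and any tree decomposition puts a clique entirely inside one bag — forcing width ≥ 4. The upper and lower bounds meet at 4, so that is the treewidth.

Treewidth 4.
One optimal decomposition is:
Bags: B1 = {1, 2, 4, 5, 6}  B2 = {2, 3, 4, 5, 6}
Tree: B1–B2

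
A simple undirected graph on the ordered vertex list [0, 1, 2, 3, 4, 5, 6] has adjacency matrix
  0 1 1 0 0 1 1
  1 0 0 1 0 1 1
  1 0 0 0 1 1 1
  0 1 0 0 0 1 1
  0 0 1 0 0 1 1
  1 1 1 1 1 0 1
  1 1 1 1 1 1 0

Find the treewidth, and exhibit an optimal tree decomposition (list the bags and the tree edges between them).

Treewidth 3.
One optimal decomposition is:
Bags: B1 = {0, 2, 5, 6}  B2 = {2, 4, 5, 6}  B3 = {0, 1, 5, 6}  B4 = {1, 3, 5, 6}
Tree: B1–B2, B1–B3, B3–B4

Every bag has size at most 4, so the width is 4 − 1 = 3 and tw(G) ≤ 3. Conversely, {0, 1, 5, 6} is a clique of size 4, and the vertices of any clique must share a bag in every tree decomposition; so some bag has ≥ 4 vertices and tw(G) ≥ 3. Hence tw(G) = 3 exactly.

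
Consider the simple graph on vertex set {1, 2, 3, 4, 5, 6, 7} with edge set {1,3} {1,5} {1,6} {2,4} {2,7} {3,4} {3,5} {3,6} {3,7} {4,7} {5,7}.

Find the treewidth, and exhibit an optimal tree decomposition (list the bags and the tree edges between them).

Each bag holds 3 vertices, so the decomposition has width 2, which upper-bounds the treewidth. For the lower bound, the 3 vertices {2, 4, 7} are pairwise adjacent, and any tree decomposition puts a clique entirely inside one bag — forcing width ≥ 2. The upper and lower bounds meet at 2, so that is the treewidth.

Treewidth 2.
Bags: B1 = {1, 3, 5}  B2 = {1, 3, 6}  B3 = {3, 5, 7}  B4 = {3, 4, 7}  B5 = {2, 4, 7}
Tree: B1–B2, B1–B3, B3–B4, B4–B5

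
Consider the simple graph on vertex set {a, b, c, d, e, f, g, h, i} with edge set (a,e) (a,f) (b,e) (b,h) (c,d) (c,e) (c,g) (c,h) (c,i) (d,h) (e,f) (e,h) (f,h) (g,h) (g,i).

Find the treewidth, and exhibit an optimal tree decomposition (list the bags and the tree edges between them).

The largest bag has 3 vertices, giving width 2; this decomposition certifies tw(G) ≤ 2. On the other hand G contains the 3-clique {c, d, h}. A clique must lie in a single bag of any decomposition, so no decomposition can have width below 2. The upper and lower bounds meet at 2, so that is the treewidth.

Treewidth 2.
Bags: B1 = {b, e, h}  B2 = {c, e, h}  B3 = {c, g, h}  B4 = {e, f, h}  B5 = {c, d, h}  B6 = {a, e, f}  B7 = {c, g, i}
Tree: B1–B2, B2–B3, B2–B4, B2–B5, B4–B6, B3–B7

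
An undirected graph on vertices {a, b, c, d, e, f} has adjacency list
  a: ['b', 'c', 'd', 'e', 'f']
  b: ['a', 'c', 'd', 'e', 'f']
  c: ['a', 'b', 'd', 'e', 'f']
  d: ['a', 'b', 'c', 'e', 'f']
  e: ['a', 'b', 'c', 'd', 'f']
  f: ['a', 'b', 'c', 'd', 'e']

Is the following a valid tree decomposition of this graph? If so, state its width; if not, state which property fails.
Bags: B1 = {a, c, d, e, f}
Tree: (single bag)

A tree decomposition must satisfy three properties: every vertex lies in some bag; for every edge, both endpoints lie together in some bag; and for every vertex, the bags containing it form a connected subtree. Here vertex b appears in no bag, so the decomposition is invalid.

No — vertex b appears in no bag.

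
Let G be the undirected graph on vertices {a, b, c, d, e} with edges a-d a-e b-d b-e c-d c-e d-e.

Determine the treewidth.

A width-2 tree decomposition is:
Bags: B1 = {b, d, e}  B2 = {a, d, e}  B3 = {c, d, e}
Tree: B1–B2, B2–B3
Each bag holds 3 vertices, so the decomposition has width 2, which upper-bounds the treewidth. On the other hand G contains the 3-clique {c, d, e}. A clique must lie in a single bag of any decomposition, so no decomposition can have width below 2. Hence tw(G) = 2 exactly.

2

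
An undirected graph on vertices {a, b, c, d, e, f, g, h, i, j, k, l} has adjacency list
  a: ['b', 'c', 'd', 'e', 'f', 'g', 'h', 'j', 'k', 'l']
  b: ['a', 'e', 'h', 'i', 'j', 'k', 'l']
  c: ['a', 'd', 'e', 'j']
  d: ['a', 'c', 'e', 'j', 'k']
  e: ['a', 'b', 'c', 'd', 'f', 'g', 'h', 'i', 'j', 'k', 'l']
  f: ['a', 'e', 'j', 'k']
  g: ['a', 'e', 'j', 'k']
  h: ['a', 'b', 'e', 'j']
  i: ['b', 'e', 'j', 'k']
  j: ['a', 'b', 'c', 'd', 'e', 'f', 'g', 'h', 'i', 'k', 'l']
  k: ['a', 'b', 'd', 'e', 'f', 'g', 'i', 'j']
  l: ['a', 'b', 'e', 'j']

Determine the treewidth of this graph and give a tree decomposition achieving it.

Treewidth 4.
One optimal decomposition is:
Bags: B1 = {a, b, e, j, k}  B2 = {a, e, f, j, k}  B3 = {a, d, e, j, k}  B4 = {a, e, g, j, k}  B5 = {a, c, d, e, j}  B6 = {a, b, e, h, j}  B7 = {b, e, i, j, k}  B8 = {a, b, e, j, l}
Tree: B1–B2, B1–B3, B1–B4, B3–B5, B1–B6, B1–B7, B1–B8

Every bag has size at most 5, so the width is 5 − 1 = 4 and tw(G) ≤ 4. Conversely, {a, b, e, h, j} is a clique of size 5, and the vertices of any clique must share a bag in every tree decomposition; so some bag has ≥ 5 vertices and tw(G) ≥ 4. The upper and lower bounds meet at 4, so that is the treewidth.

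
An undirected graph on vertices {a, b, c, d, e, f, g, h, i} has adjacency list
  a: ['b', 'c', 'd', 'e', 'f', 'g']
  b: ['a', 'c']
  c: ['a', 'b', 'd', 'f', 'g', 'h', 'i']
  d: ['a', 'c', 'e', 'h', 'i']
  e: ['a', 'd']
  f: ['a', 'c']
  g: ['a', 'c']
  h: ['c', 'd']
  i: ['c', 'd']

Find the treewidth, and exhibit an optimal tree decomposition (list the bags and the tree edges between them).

The largest bag has 3 vertices, giving width 2; this decomposition certifies tw(G) ≤ 2. For the lower bound, the 3 vertices {a, d, e} are pairwise adjacent, and any tree decomposition puts a clique entirely inside one bag — forcing width ≥ 2. Combining the bounds, tw(G) = 2.

Treewidth 2.
Bags: B1 = {c, d, i}  B2 = {c, d, h}  B3 = {a, c, d}  B4 = {a, b, c}  B5 = {a, d, e}  B6 = {a, c, g}  B7 = {a, c, f}
Tree: B1–B2, B2–B3, B3–B4, B3–B5, B3–B6, B3–B7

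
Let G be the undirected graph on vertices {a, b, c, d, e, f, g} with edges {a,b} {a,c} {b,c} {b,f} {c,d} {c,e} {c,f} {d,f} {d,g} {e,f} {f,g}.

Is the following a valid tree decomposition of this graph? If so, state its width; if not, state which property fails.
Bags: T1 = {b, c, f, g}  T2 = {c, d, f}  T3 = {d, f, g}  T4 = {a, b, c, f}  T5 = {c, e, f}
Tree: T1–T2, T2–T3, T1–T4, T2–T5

A tree decomposition must satisfy three properties: every vertex lies in some bag; for every edge, both endpoints lie together in some bag; and for every vertex, the bags containing it form a connected subtree. Here bags containing vertex g are not connected in the tree, so the decomposition is invalid.

No — bags containing vertex g are not connected in the tree.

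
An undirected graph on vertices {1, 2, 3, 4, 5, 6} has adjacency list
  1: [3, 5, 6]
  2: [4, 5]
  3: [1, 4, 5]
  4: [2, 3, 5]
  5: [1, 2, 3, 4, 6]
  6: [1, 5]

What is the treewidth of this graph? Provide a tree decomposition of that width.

Each bag holds 3 vertices, so the decomposition has width 2, which upper-bounds the treewidth. On the other hand G contains the 3-clique {1, 3, 5}. A clique must lie in a single bag of any decomposition, so no decomposition can have width below 2. Therefore the treewidth is 2.

Treewidth 2.
Bags: B1 = {1, 3, 5}  B2 = {3, 4, 5}  B3 = {1, 5, 6}  B4 = {2, 4, 5}
Tree: B1–B2, B1–B3, B2–B4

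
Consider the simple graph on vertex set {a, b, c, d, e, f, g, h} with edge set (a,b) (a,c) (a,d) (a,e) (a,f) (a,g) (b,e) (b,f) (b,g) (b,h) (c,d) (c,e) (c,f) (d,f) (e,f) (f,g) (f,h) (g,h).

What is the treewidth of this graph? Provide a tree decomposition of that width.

Every bag has size at most 4, so the width is 4 − 1 = 3 and tw(G) ≤ 3. Conversely, {b, f, g, h} is a clique of size 4, and the vertices of any clique must share a bag in every tree decomposition; so some bag has ≥ 4 vertices and tw(G) ≥ 3. Therefore the treewidth is 3.

Treewidth 3.
One optimal decomposition is:
Bags: B1 = {a, b, e, f}  B2 = {a, b, f, g}  B3 = {a, c, e, f}  B4 = {b, f, g, h}  B5 = {a, c, d, f}
Tree: B1–B2, B1–B3, B2–B4, B3–B5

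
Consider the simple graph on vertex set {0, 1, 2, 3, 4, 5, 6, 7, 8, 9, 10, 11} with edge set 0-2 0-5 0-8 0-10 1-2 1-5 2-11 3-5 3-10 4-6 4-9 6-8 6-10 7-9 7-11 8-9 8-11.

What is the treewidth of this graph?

A width-3 tree decomposition is:
Bags: B1 = {4, 6, 7, 9}  B2 = {6, 7, 8, 9}  B3 = {6, 7, 8, 11}  B4 = {6, 8, 10, 11}  B5 = {0, 8, 10, 11}  B6 = {0, 2, 10, 11}  B7 = {0, 2, 3, 10}  B8 = {0, 2, 3, 5}  B9 = {1, 2, 3, 5}
Tree: B1–B2, B2–B3, B3–B4, B4–B5, B5–B6, B6–B7, B7–B8, B8–B9
Every bag has size at most 4, so the width is 4 − 1 = 3 and tw(G) ≤ 3. For the lower bound: the 4 vertex sets {4,7,9}, {6}, {8}, {0,2,10,11} are disjoint, each induces a connected subgraph, and every pair is joined by at least one edge of G. Contracting each set to a single vertex therefore yields K_{4} as a minor, and since treewidth is minor-monotone, tw(G) ≥ tw(K_{4}) = 3. Hence tw(G) = 3 exactly.

3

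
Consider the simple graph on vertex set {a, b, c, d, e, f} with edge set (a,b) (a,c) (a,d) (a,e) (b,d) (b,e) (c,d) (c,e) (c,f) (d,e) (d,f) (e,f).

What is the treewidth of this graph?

3

A width-3 tree decomposition is:
Bags: B1 = {c, d, e, f}  B2 = {a, c, d, e}  B3 = {a, b, d, e}
Tree: B1–B2, B2–B3
The largest bag has 4 vertices, giving width 3; this decomposition certifies tw(G) ≤ 3. On the other hand G contains the 4-clique {c, d, e, f}. A clique must lie in a single bag of any decomposition, so no decomposition can have width below 3. The upper and lower bounds meet at 3, so that is the treewidth.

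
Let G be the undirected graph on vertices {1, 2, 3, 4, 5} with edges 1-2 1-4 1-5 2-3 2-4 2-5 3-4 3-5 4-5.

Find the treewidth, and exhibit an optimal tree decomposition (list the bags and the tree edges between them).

The largest bag has 4 vertices, giving width 3; this decomposition certifies tw(G) ≤ 3. Conversely, {1, 2, 4, 5} is a clique of size 4, and the vertices of any clique must share a bag in every tree decomposition; so some bag has ≥ 4 vertices and tw(G) ≥ 3. Combining the bounds, tw(G) = 3.

Treewidth 3.
One such decomposition:
Bags: B1 = {2, 3, 4, 5}  B2 = {1, 2, 4, 5}
Tree: B1–B2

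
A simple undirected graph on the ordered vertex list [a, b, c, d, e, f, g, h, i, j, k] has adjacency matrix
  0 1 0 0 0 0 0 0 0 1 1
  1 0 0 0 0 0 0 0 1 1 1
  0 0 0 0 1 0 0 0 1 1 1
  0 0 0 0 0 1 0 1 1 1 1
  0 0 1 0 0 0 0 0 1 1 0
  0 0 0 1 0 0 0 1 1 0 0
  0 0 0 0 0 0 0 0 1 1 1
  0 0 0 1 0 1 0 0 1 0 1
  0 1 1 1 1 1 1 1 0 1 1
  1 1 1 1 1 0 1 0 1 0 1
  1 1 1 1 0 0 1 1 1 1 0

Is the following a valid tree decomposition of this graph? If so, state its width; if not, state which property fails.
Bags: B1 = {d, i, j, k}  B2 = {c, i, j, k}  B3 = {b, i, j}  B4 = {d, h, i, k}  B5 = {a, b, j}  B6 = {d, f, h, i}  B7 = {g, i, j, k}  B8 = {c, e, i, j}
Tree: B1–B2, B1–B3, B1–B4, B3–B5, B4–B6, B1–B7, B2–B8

No — edge (k,b) lies in no bag.

A tree decomposition must satisfy three properties: every vertex lies in some bag; for every edge, both endpoints lie together in some bag; and for every vertex, the bags containing it form a connected subtree. Here edge (k,b) lies in no bag, so the decomposition is invalid.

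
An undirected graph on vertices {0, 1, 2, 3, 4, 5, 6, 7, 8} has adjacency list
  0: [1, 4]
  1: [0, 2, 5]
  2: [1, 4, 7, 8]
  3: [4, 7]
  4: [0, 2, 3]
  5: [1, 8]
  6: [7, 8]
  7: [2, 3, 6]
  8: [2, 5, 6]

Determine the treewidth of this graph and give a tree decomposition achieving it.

Treewidth 3.
One such decomposition:
Bags: B1 = {0, 1, 4, 5}  B2 = {1, 2, 4, 5}  B3 = {2, 4, 5, 8}  B4 = {2, 3, 4, 8}  B5 = {2, 3, 7, 8}  B6 = {3, 6, 7, 8}
Tree: B1–B2, B2–B3, B3–B4, B4–B5, B5–B6

Every bag has size at most 4, so the width is 4 − 1 = 3 and tw(G) ≤ 3. For the lower bound: the 4 vertex sets {0,1,5}, {4}, {2}, {3,6,7,8} are disjoint, each induces a connected subgraph, and every pair is joined by at least one edge of G. Contracting each set to a single vertex therefore yields K_{4} as a minor, and since treewidth is minor-monotone, tw(G) ≥ tw(K_{4}) = 3. Therefore the treewidth is 3.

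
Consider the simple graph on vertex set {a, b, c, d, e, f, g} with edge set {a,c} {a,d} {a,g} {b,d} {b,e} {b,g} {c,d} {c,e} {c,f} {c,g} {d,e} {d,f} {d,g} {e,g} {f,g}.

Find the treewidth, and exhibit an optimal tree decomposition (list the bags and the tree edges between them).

The largest bag has 4 vertices, giving width 3; this decomposition certifies tw(G) ≤ 3. For the lower bound, the 4 vertices {c, d, e, g} are pairwise adjacent, and any tree decomposition puts a clique entirely inside one bag — forcing width ≥ 3. The upper and lower bounds meet at 3, so that is the treewidth.

Treewidth 3.
One optimal decomposition is:
Bags: B1 = {c, d, f, g}  B2 = {c, d, e, g}  B3 = {a, c, d, g}  B4 = {b, d, e, g}
Tree: B1–B2, B2–B3, B2–B4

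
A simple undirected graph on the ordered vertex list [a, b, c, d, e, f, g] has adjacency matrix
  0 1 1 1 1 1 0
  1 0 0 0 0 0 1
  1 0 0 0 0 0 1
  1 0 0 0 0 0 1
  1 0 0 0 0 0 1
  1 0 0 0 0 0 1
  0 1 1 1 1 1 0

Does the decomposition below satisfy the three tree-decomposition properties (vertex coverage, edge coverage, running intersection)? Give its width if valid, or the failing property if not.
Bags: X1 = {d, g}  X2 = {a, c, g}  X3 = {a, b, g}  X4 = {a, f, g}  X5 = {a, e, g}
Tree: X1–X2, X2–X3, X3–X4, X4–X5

No — edge (a,d) lies in no bag.

A tree decomposition must satisfy three properties: every vertex lies in some bag; for every edge, both endpoints lie together in some bag; and for every vertex, the bags containing it form a connected subtree. Here edge (a,d) lies in no bag, so the decomposition is invalid.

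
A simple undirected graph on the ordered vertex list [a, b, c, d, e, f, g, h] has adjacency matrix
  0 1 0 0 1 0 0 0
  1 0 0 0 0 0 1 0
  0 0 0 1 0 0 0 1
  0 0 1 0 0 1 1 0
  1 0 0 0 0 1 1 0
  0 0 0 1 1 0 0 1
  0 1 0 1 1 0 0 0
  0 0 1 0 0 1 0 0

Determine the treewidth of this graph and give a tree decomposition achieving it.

Every bag has size at most 3, so the width is 3 − 1 = 2 and tw(G) ≤ 2. The edges h–c–d–f–h form a cycle, so G is not a tree and its treewidth is at least 2. Combining the bounds, tw(G) = 2.

Treewidth 2.
Bags: B1 = {c, f, h}  B2 = {c, d, f}  B3 = {d, e, f}  B4 = {d, e, g}  B5 = {a, e, g}  B6 = {a, b, g}
Tree: B1–B2, B2–B3, B3–B4, B4–B5, B5–B6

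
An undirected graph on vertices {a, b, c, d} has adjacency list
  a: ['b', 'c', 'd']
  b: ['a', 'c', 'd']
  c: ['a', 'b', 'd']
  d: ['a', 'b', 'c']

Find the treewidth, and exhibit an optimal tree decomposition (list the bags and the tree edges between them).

A single bag containing all 4 vertices is trivially a valid decomposition of width 3. Conversely, {a, b, c, d} is a clique of size 4, and the vertices of any clique must share a bag in every tree decomposition; so some bag has ≥ 4 vertices and tw(G) ≥ 3. Combining the bounds, tw(G) = 3.

Treewidth 3.
Bags: B1 = {a, b, c, d}
Tree: (single bag)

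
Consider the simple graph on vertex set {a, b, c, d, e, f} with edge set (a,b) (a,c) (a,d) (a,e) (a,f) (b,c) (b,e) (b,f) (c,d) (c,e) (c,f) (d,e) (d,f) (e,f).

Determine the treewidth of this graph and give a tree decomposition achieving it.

Treewidth 4.
One optimal decomposition is:
Bags: B1 = {a, c, d, e, f}  B2 = {a, b, c, e, f}
Tree: B1–B2

Every bag has size at most 5, so the width is 5 − 1 = 4 and tw(G) ≤ 4. Conversely, {a, c, d, e, f} is a clique of size 5, and the vertices of any clique must share a bag in every tree decomposition; so some bag has ≥ 5 vertices and tw(G) ≥ 4. Hence tw(G) = 4 exactly.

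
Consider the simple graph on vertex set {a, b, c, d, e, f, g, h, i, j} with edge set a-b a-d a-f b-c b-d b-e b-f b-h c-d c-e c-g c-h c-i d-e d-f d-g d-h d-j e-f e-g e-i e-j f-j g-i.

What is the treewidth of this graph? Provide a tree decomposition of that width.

Treewidth 3.
Bags: B1 = {b, c, d, e}  B2 = {b, d, e, f}  B3 = {c, d, e, g}  B4 = {a, b, d, f}  B5 = {d, e, f, j}  B6 = {c, e, g, i}  B7 = {b, c, d, h}
Tree: B1–B2, B1–B3, B2–B4, B2–B5, B3–B6, B1–B7

Every bag has size at most 4, so the width is 4 − 1 = 3 and tw(G) ≤ 3. Conversely, {c, d, e, g} is a clique of size 4, and the vertices of any clique must share a bag in every tree decomposition; so some bag has ≥ 4 vertices and tw(G) ≥ 3. Therefore the treewidth is 3.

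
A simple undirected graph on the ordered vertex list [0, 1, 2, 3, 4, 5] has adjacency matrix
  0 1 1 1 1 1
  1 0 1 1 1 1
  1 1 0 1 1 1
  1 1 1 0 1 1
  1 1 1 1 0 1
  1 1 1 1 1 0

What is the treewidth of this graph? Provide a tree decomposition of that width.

With just one bag of size 6, the width is 6 − 1 = 5, so tw(G) ≤ 5. On the other hand G contains the 6-clique {0, 1, 2, 3, 4, 5}. A clique must lie in a single bag of any decomposition, so no decomposition can have width below 5. Therefore the treewidth is 5.

Treewidth 5.
One optimal decomposition is:
Bags: B1 = {0, 1, 2, 3, 4, 5}
Tree: (single bag)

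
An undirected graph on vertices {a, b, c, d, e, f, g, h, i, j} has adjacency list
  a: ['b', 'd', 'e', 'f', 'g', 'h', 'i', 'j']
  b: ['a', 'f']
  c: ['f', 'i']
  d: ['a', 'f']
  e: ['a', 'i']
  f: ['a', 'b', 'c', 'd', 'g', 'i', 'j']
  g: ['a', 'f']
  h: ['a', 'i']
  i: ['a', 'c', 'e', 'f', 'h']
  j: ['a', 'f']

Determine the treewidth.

2

A width-2 tree decomposition is:
Bags: B1 = {a, f, j}  B2 = {a, f, g}  B3 = {a, f, i}  B4 = {a, b, f}  B5 = {a, h, i}  B6 = {a, d, f}  B7 = {c, f, i}  B8 = {a, e, i}
Tree: B1–B2, B2–B3, B1–B4, B3–B5, B2–B6, B3–B7, B5–B8
The largest bag has 3 vertices, giving width 2; this decomposition certifies tw(G) ≤ 2. For the lower bound, the 3 vertices {c, f, i} are pairwise adjacent, and any tree decomposition puts a clique entirely inside one bag — forcing width ≥ 2. Therefore the treewidth is 2.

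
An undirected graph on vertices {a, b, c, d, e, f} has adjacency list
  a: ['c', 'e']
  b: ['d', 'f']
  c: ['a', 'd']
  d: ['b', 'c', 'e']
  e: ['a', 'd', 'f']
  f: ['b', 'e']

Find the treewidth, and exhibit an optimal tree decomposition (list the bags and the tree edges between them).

Each bag holds 3 vertices, so the decomposition has width 2, which upper-bounds the treewidth. The edges c–a–e–d–c form a cycle, so G is not a tree and its treewidth is at least 2. Hence tw(G) = 2 exactly.

Treewidth 2.
One such decomposition:
Bags: B1 = {a, c, d}  B2 = {a, d, e}  B3 = {b, d, e}  B4 = {b, e, f}
Tree: B1–B2, B2–B3, B3–B4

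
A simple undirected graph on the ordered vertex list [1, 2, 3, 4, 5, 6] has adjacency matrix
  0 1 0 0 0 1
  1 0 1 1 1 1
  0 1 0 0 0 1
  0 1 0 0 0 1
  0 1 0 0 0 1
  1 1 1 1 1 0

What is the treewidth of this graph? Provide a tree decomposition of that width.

Each bag holds 3 vertices, so the decomposition has width 2, which upper-bounds the treewidth. Conversely, {1, 2, 6} is a clique of size 3, and the vertices of any clique must share a bag in every tree decomposition; so some bag has ≥ 3 vertices and tw(G) ≥ 2. Hence tw(G) = 2 exactly.

Treewidth 2.
One optimal decomposition is:
Bags: B1 = {2, 5, 6}  B2 = {1, 2, 6}  B3 = {2, 3, 6}  B4 = {2, 4, 6}
Tree: B1–B2, B1–B3, B1–B4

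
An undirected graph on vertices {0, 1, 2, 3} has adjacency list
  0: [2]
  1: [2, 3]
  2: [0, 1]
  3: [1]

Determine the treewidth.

A width-1 tree decomposition is:
Bags: B1 = {1, 2}  B2 = {1, 3}  B3 = {0, 2}
Tree: B1–B2, B1–B3
The largest bag has 2 vertices, giving width 1; this decomposition certifies tw(G) ≤ 1. Any graph with an edge has treewidth ≥ 1, and G has the edge 1–2. The upper and lower bounds meet at 1, so that is the treewidth.

1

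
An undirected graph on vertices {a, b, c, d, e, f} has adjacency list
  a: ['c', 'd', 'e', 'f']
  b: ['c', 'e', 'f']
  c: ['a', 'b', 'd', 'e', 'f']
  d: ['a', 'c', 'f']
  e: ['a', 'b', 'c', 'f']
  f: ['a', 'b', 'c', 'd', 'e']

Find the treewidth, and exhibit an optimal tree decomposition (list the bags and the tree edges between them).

The largest bag has 4 vertices, giving width 3; this decomposition certifies tw(G) ≤ 3. For the lower bound, the 4 vertices {a, c, d, f} are pairwise adjacent, and any tree decomposition puts a clique entirely inside one bag — forcing width ≥ 3. Hence tw(G) = 3 exactly.

Treewidth 3.
Bags: B1 = {a, c, d, f}  B2 = {a, c, e, f}  B3 = {b, c, e, f}
Tree: B1–B2, B2–B3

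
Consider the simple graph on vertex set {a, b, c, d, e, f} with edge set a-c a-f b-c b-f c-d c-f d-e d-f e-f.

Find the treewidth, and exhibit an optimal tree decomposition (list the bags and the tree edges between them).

Treewidth 2.
One optimal decomposition is:
Bags: B1 = {c, d, f}  B2 = {b, c, f}  B3 = {d, e, f}  B4 = {a, c, f}
Tree: B1–B2, B1–B3, B1–B4

Every bag has size at most 3, so the width is 3 − 1 = 2 and tw(G) ≤ 2. Conversely, {d, e, f} is a clique of size 3, and the vertices of any clique must share a bag in every tree decomposition; so some bag has ≥ 3 vertices and tw(G) ≥ 2. Hence tw(G) = 2 exactly.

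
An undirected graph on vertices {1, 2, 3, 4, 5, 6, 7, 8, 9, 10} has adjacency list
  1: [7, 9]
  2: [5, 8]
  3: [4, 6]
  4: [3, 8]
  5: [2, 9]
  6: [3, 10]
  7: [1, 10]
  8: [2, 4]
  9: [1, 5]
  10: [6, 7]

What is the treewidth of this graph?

2

A width-2 tree decomposition is:
Bags: B1 = {2, 4, 8}  B2 = {2, 3, 4}  B3 = {2, 3, 6}  B4 = {2, 6, 10}  B5 = {2, 7, 10}  B6 = {1, 2, 7}  B7 = {1, 2, 9}  B8 = {2, 5, 9}
Tree: B1–B2, B2–B3, B3–B4, B4–B5, B5–B6, B6–B7, B7–B8
Every bag has size at most 3, so the width is 3 − 1 = 2 and tw(G) ≤ 2. For the lower bound, G contains the cycle 2–8–4–3–6–10–7–1–9–5–2, so G is not a forest; only forests have treewidth ≤ 1, hence tw(G) ≥ 2. The upper and lower bounds meet at 2, so that is the treewidth.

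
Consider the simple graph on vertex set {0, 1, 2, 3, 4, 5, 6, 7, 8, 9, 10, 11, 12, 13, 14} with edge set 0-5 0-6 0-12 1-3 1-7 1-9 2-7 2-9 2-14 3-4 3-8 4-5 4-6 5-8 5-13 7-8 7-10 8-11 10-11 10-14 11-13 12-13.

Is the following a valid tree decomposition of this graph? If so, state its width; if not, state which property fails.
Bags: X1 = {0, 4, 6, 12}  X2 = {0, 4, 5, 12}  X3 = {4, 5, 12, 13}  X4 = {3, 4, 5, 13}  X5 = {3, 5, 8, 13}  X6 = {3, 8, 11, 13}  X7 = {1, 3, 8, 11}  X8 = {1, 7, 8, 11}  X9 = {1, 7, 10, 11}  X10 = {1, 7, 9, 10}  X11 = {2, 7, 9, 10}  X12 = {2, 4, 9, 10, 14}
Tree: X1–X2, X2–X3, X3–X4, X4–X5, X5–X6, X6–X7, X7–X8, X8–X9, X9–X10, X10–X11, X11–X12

No — bags containing vertex 4 are not connected in the tree.

A tree decomposition must satisfy three properties: every vertex lies in some bag; for every edge, both endpoints lie together in some bag; and for every vertex, the bags containing it form a connected subtree. Here bags containing vertex 4 are not connected in the tree, so the decomposition is invalid.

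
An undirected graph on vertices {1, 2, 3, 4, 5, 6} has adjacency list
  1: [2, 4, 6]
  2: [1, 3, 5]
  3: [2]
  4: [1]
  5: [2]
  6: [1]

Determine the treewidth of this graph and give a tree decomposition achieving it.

Each bag holds 2 vertices, so the decomposition has width 1, which upper-bounds the treewidth. G has an edge, so its treewidth is at least 1. Therefore the treewidth is 1.

Treewidth 1.
Bags: B1 = {1, 2}  B2 = {1, 4}  B3 = {1, 6}  B4 = {2, 3}  B5 = {2, 5}
Tree: B1–B2, B2–B3, B1–B4, B1–B5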